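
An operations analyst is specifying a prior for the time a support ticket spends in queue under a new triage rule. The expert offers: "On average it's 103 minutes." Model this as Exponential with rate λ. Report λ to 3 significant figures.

Exponential mean = 1/λ, so λ = 1/103.0 = 0.00971.

λ ≈ 0.00971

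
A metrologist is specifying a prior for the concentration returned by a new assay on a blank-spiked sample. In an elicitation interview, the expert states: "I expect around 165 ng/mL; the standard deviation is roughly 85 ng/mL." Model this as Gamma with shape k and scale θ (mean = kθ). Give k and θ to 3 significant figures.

k ≈ 3.77, θ ≈ 43.8

For Gamma(k, scale θ): mean = kθ, variance = kθ², so CV = 1/√k.
CV = SD/mean = 85/165 = 0.5152, hence k = 1/CV² = 3.77.
Then θ = mean/k = 165/3.77 = 43.8.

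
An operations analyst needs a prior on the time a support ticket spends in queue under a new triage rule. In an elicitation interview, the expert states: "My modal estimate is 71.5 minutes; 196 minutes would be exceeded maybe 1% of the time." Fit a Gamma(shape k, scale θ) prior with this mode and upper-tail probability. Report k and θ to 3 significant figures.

Gamma(k,θ) with k>1 has mode (k−1)θ, so θ = 71.5/(k−1).
Need P(X < 196) = 0.99 with θ tied to k this way. Start at k = 2, θ = 71.5: P(X<196) ≈ 0.759.
Too low — raise k to concentrate. Iterating converges to k ≈ 5.52.
Then θ = 71.5/(5.52−1) ≈ 15.8.

k ≈ 5.52, θ ≈ 15.8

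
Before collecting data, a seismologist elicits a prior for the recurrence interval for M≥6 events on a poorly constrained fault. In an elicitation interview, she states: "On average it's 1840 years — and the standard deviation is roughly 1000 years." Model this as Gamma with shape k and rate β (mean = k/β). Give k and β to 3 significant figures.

k ≈ 3.39, β ≈ 0.00184

For Gamma(k, rate β): mean = k/β, variance = k/β², so CV = 1/√k.
CV = SD/mean = 1000/1840 = 0.5435, hence k = 1/CV² = 3.39.
Then β = k/mean = 3.39/1840 = 0.00184.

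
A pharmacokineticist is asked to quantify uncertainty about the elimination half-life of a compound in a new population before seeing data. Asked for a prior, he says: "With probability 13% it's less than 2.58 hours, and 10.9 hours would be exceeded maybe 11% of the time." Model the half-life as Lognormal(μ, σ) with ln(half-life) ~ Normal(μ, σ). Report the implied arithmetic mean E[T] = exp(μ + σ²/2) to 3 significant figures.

If T ~ Lognormal(μ,σ) then ln T ~ Normal(μ,σ), so the p-quantile of ln T is μ + z_p·σ.
ln(2.58) = 0.9478 and ln(10.9) = 2.389; z_{0.13} = -1.126, z_{0.89} = 1.227.
σ = (2.389 − 0.9478)/(1.227 − (-1.126)) = 0.612.
μ = 0.9478 − (-1.126)·0.612 = 1.638.
E[T] = exp(μ + σ²/2) = exp(1.638 + 0.1875) = 6.2 hours.

E[T] ≈ 6.2 hours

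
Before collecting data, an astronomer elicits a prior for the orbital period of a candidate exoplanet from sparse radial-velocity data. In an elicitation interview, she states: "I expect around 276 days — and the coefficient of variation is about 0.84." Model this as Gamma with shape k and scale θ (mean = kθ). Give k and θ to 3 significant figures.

For Gamma(k, scale θ): mean = kθ, variance = kθ², so CV = 1/√k.
CV = 0.84, hence k = 1/CV² = 1.42.
Then θ = mean/k = 276/1.42 = 195.

k ≈ 1.42, θ ≈ 195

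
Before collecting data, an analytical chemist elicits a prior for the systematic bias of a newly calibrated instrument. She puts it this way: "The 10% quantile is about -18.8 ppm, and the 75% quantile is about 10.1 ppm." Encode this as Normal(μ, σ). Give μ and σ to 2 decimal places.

μ = 0.13, σ = 14.77

For Normal(μ,σ), the p-quantile is μ + z_p·σ. Here z_{0.1} = -1.282, z_{0.75} = 0.6745.
So -18.8 = μ − 1.282σ and 10.1 = μ + 0.6745σ.
Subtracting: σ = (10.1 − -18.8)/(0.6745 − (-1.282)) = 14.77.
Then μ = -18.8 − (-1.282)·14.77 = 0.13.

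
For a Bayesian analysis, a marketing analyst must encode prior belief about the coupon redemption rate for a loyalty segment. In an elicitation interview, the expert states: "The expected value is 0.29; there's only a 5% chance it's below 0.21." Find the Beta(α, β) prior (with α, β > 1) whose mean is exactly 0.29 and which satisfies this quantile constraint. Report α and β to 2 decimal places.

α ≈ 23.13, β ≈ 56.64

With mean 0.29 fixed, write α = 0.29s, β = 0.71s where s = α+β.
Need P(θ < 0.21) = 0.05 under Beta(0.29s, 0.71s). Normal approximation: (q−m)/√(m(1−m)/s) ≈ z_{0.05} = -1.64, so s ≈ 0.29·0.71·(-1.64)²/(0.21−0.29)² = 87.0.
At s = 87.0: P(θ<0.21) ≈ 0.043. Adjusting to match 0.05 gives s ≈ 79.77.
So α = 0.29·79.77 ≈ 23.13, β = 0.71·79.77 ≈ 56.64.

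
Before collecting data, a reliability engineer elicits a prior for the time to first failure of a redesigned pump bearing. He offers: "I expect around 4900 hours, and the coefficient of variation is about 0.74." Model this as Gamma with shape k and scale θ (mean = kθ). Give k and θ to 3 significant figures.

For Gamma(k, scale θ): mean = kθ, variance = kθ², so CV = 1/√k.
CV = 0.74, hence k = 1/CV² = 1.83.
Then θ = mean/k = 4900/1.83 = 2680.

k ≈ 1.83, θ ≈ 2680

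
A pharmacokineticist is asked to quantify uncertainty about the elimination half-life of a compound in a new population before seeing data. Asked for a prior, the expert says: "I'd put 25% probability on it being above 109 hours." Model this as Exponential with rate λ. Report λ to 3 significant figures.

λ ≈ 0.0127

P(T > 109.0) = e^(−λ·109.0) = 0.25, so λ = −ln(0.25)/109.0 = 0.0127.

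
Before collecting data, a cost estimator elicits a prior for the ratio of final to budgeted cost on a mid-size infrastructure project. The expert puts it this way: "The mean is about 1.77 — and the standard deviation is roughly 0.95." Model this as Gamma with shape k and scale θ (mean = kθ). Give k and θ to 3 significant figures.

k ≈ 3.47, θ ≈ 0.51

For Gamma(k, scale θ): mean = kθ, variance = kθ², so CV = 1/√k.
CV = SD/mean = 0.95/1.77 = 0.5367, hence k = 1/CV² = 3.47.
Then θ = mean/k = 1.77/3.47 = 0.51.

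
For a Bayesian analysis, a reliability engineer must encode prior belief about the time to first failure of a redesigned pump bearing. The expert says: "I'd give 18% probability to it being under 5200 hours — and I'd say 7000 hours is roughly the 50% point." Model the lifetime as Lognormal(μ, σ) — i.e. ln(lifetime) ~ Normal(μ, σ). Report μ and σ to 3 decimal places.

If T ~ Lognormal(μ,σ) then ln T ~ Normal(μ,σ), so the p-quantile of ln T is μ + z_p·σ.
ln(5200) = 8.556 and ln(7000) = 8.854; z_{0.18} = -0.9154, z_{0.5} = 0.
σ = (8.854 − 8.556)/(0 − (-0.9154)) = 0.325.
μ = 8.556 − (-0.9154)·0.325 = 8.854.

μ ≈ 8.854, σ ≈ 0.325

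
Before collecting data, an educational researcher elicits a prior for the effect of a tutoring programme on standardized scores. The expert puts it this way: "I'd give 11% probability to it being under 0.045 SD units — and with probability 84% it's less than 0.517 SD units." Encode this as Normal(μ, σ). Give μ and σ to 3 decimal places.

The p-quantile of Normal(μ,σ) is μ + z_p·σ, with z_{0.11} = -1.227 and z_{0.84} = 0.9945.
Eliminate σ: μ = (z₂·x₁ − z₁·x₂)/(z₂ − z₁) = (0.9945·0.045 − (-1.227)·0.517)/2.221 = 0.306.
Then σ = (x₂ − x₁)/(z₂ − z₁) = (0.517 − 0.045)/2.221 = 0.213.

μ = 0.306, σ = 0.213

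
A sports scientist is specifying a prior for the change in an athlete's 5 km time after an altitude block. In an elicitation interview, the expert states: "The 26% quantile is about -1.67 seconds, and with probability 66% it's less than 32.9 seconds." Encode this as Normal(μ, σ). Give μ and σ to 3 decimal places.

μ = 19.395, σ = 32.743

The p-quantile of Normal(μ,σ) is μ + z_p·σ, with z_{0.26} = -0.6433 and z_{0.66} = 0.4125.
Eliminate σ: μ = (z₂·x₁ − z₁·x₂)/(z₂ − z₁) = (0.4125·-1.67 − (-0.6433)·32.9)/1.056 = 19.395.
Then σ = (x₂ − x₁)/(z₂ − z₁) = (32.9 − -1.67)/1.056 = 32.743.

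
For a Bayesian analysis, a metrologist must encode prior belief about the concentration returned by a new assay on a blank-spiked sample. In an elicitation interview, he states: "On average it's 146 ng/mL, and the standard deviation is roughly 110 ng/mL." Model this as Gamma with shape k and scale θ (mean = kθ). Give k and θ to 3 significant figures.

k ≈ 1.76, θ ≈ 82.9

For Gamma(k, scale θ): mean = kθ, variance = kθ², so CV = 1/√k.
CV = SD/mean = 110/146 = 0.7534, hence k = 1/CV² = 1.76.
Then θ = mean/k = 146/1.76 = 82.9.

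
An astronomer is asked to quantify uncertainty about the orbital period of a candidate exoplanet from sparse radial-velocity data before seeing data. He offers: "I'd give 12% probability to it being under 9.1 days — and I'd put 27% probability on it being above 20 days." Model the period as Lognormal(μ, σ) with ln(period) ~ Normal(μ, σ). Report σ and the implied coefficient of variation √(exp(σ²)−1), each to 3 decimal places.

σ ≈ 0.440, CV ≈ 0.463

If T ~ Lognormal(μ,σ) then ln T ~ Normal(μ,σ), so the p-quantile of ln T is μ + z_p·σ.
ln(9.1) = 2.208 and ln(20) = 2.996; z_{0.12} = -1.175, z_{0.73} = 0.6128.
σ = (2.996 − 2.208)/(0.6128 − (-1.175)) = 0.440.
μ = 2.208 − (-1.175)·0.440 = 2.726.
CV = √(exp(σ²)−1) = √(exp(0.1940)−1) = 0.463.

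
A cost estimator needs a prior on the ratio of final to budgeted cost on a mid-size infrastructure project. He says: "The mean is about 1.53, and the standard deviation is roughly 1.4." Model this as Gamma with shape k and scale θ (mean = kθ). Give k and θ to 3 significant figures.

k ≈ 1.19, θ ≈ 1.28

For Gamma(k, scale θ): mean = kθ, variance = kθ², so CV = 1/√k.
CV = SD/mean = 1.4/1.53 = 0.915, hence k = 1/CV² = 1.19.
Then θ = mean/k = 1.53/1.19 = 1.28.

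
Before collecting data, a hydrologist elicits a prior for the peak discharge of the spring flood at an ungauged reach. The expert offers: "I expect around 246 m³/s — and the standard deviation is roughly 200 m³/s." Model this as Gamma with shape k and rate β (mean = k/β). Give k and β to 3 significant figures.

For Gamma(k, rate β): mean = k/β, variance = k/β², so CV = 1/√k.
CV = SD/mean = 200/246 = 0.813, hence k = 1/CV² = 1.51.
Then β = k/mean = 1.51/246 = 0.00615.

k ≈ 1.51, β ≈ 0.00615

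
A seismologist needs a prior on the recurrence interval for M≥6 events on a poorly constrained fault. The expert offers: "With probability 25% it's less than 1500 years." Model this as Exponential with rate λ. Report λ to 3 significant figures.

λ ≈ 0.000192

P(T < 1500.0) = 1 − e^(−λ·1500.0) = 0.25, so λ = −ln(1−0.25)/1500.0 = −ln(0.75)/1500.0 = 0.000192.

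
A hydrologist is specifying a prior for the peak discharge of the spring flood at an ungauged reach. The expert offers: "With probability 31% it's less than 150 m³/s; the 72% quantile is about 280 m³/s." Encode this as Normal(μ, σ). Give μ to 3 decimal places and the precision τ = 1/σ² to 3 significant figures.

μ = 209.758, τ = 6.89e-05

The p-quantile of Normal(μ,σ) is μ + z_p·σ, with z_{0.31} = -0.4959 and z_{0.72} = 0.5828.
Eliminate σ: μ = (z₂·x₁ − z₁·x₂)/(z₂ − z₁) = (0.5828·150 − (-0.4959)·280)/1.079 = 209.758.
Then σ = (x₂ − x₁)/(z₂ − z₁) = (280 − 150)/1.079 = 120.516.
Precision τ = 1/σ² = 1/120.5² = 6.89e-05.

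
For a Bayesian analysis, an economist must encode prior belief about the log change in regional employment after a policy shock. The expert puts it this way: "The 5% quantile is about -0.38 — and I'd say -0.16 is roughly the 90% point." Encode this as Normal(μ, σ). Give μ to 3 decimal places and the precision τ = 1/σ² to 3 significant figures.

The p-quantile of Normal(μ,σ) is μ + z_p·σ, with z_{0.05} = -1.645 and z_{0.9} = 1.282.
Eliminate σ: μ = (z₂·x₁ − z₁·x₂)/(z₂ − z₁) = (1.282·-0.38 − (-1.645)·-0.16)/2.926 = -0.256.
Then σ = (x₂ − x₁)/(z₂ − z₁) = (-0.16 − -0.38)/2.926 = 0.075.
Precision τ = 1/σ² = 1/0.07518² = 177.

μ = -0.256, τ = 177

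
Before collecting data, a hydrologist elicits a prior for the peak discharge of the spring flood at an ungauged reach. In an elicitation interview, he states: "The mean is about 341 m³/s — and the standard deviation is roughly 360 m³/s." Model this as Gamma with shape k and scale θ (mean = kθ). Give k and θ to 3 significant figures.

For Gamma(k, scale θ): mean = kθ, variance = kθ², so CV = 1/√k.
CV = SD/mean = 360/341 = 1.056, hence k = 1/CV² = 0.897.
Then θ = mean/k = 341/0.897 = 380.

k ≈ 0.897, θ ≈ 380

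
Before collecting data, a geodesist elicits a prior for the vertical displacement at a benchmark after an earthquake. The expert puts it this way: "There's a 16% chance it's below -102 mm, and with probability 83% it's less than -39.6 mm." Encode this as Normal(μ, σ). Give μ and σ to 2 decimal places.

For Normal(μ,σ), the p-quantile is μ + z_p·σ. Here z_{0.16} = -0.9945, z_{0.83} = 0.9542.
So -102 = μ − 0.9945σ and -39.6 = μ + 0.9542σ.
Subtracting: σ = (-39.6 − -102)/(0.9542 − (-0.9945)) = 32.02.
Then μ = -102 − (-0.9945)·32.02 = -70.15.

μ = -70.15, σ = 32.02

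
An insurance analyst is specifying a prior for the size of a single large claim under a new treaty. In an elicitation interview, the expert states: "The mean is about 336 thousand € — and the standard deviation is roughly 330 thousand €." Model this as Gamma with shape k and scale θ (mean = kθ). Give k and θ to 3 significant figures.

For Gamma(k, scale θ): mean = kθ, variance = kθ², so CV = 1/√k.
CV = SD/mean = 330/336 = 0.9821, hence k = 1/CV² = 1.04.
Then θ = mean/k = 336/1.04 = 324.

k ≈ 1.04, θ ≈ 324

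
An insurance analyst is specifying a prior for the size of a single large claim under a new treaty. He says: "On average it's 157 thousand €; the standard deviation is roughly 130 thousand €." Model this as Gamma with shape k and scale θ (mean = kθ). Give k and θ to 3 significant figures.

k ≈ 1.46, θ ≈ 108

For Gamma(k, scale θ): mean = kθ, variance = kθ², so CV = 1/√k.
CV = SD/mean = 130/157 = 0.828, hence k = 1/CV² = 1.46.
Then θ = mean/k = 157/1.46 = 108.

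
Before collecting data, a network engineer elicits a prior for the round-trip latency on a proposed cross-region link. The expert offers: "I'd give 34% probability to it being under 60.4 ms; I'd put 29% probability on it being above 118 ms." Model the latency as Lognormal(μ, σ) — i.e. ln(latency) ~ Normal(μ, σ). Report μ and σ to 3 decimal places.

μ ≈ 4.387, σ ≈ 0.693

If T ~ Lognormal(μ,σ) then ln T ~ Normal(μ,σ), so the p-quantile of ln T is μ + z_p·σ.
ln(60.4) = 4.101 and ln(118) = 4.771; z_{0.34} = -0.4125, z_{0.71} = 0.5534.
σ = (4.771 − 4.101)/(0.5534 − (-0.4125)) = 0.693.
μ = 4.101 − (-0.4125)·0.693 = 4.387.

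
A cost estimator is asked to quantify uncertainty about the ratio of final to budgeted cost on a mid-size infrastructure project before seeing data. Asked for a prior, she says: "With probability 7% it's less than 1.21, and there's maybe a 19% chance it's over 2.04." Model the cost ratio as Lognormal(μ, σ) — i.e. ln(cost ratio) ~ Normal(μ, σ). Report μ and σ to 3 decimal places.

μ ≈ 0.518, σ ≈ 0.222

If T ~ Lognormal(μ,σ) then ln T ~ Normal(μ,σ), so the p-quantile of ln T is μ + z_p·σ.
ln(1.21) = 0.1906 and ln(2.04) = 0.7129; z_{0.07} = -1.476, z_{0.81} = 0.8779.
σ = (0.7129 − 0.1906)/(0.8779 − (-1.476)) = 0.222.
μ = 0.1906 − (-1.476)·0.222 = 0.518.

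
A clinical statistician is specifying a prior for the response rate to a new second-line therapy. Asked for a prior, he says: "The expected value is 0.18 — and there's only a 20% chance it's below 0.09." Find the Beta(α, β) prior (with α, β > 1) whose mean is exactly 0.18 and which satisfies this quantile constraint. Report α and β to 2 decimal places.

With mean 0.18 fixed, write α = 0.18s, β = 0.82s where s = α+β.
Need P(θ < 0.09) = 0.2 under Beta(0.18s, 0.82s). Normal approximation: (q−m)/√(m(1−m)/s) ≈ z_{0.2} = -0.842, so s ≈ 0.18·0.82·(-0.842)²/(0.09−0.18)² = 12.9.
At s = 12.9: P(θ<0.09) ≈ 0.204. Adjusting to match 0.2 gives s ≈ 13.20.
So α = 0.18·13.20 ≈ 2.38, β = 0.82·13.20 ≈ 10.83.

α ≈ 2.38, β ≈ 10.83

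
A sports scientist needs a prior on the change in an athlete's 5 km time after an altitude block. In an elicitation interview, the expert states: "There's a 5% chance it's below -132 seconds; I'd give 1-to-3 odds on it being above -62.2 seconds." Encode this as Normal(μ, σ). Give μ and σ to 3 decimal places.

μ = -82.499, σ = 30.095

For Normal(μ,σ), the p-quantile is μ + z_p·σ. Here z_{0.05} = -1.645, z_{0.75} = 0.6745.
So -132 = μ − 1.645σ and -62.2 = μ + 0.6745σ.
Subtracting: σ = (-62.2 − -132)/(0.6745 − (-1.645)) = 30.095.
Then μ = -132 − (-1.645)·30.095 = -82.499.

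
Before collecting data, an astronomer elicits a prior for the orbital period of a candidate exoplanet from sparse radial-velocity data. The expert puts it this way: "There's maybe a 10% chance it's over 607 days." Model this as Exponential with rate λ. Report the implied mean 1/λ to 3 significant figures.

P(T > 607.0) = e^(−λ·607.0) = 0.1, so λ = −ln(0.1)/607.0 = 0.00379.
Mean = 1/λ = 264 days.

mean ≈ 264 days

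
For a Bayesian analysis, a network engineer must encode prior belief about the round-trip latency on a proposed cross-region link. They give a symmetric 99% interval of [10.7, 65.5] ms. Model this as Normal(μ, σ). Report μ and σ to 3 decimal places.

μ = 38.100, σ = 10.637

A symmetric 99% interval runs μ ± z·σ with z = 2.576.
Half-width = 27.4, so σ = 27.4/2.576 = 10.637.
μ is the interval midpoint, 38.100.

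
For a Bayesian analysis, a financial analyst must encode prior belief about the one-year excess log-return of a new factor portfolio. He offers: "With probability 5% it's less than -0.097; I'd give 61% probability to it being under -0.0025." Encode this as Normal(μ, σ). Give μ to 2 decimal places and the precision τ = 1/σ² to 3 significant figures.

For Normal(μ,σ), the p-quantile is μ + z_p·σ. Here z_{0.05} = -1.645, z_{0.61} = 0.2793.
So -0.097 = μ − 1.645σ and -0.0025 = μ + 0.2793σ.
Subtracting: σ = (-0.0025 − -0.097)/(0.2793 − (-1.645)) = 0.05.
Then μ = -0.097 − (-1.645)·0.05 = -0.02.
Precision τ = 1/σ² = 1/0.04911² = 415.

μ = -0.02, τ = 415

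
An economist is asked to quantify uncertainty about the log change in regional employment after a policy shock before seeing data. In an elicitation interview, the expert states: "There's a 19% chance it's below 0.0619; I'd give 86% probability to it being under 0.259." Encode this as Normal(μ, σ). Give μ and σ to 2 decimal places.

The p-quantile of Normal(μ,σ) is μ + z_p·σ, with z_{0.19} = -0.8779 and z_{0.86} = 1.08.
Eliminate σ: μ = (z₂·x₁ − z₁·x₂)/(z₂ − z₁) = (1.08·0.0619 − (-0.8779)·0.259)/1.958 = 0.15.
Then σ = (x₂ − x₁)/(z₂ − z₁) = (0.259 − 0.0619)/1.958 = 0.10.

μ = 0.15, σ = 0.10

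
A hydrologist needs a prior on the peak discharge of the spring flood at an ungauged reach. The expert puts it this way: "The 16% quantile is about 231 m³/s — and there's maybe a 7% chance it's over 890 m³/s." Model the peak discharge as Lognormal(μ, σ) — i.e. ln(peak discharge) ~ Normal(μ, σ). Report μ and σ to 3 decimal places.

If T ~ Lognormal(μ,σ) then ln T ~ Normal(μ,σ), so the p-quantile of ln T is μ + z_p·σ.
ln(231) = 5.442 and ln(890) = 6.791; z_{0.16} = -0.9945, z_{0.93} = 1.476.
σ = (6.791 − 5.442)/(1.476 − (-0.9945)) = 0.546.
μ = 5.442 − (-0.9945)·0.546 = 5.985.

μ ≈ 5.985, σ ≈ 0.546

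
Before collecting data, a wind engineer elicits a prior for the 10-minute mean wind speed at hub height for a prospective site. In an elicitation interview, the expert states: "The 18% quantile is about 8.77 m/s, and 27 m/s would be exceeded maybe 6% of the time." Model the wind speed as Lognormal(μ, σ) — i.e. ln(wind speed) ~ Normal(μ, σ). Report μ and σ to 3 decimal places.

μ ≈ 2.588, σ ≈ 0.455

If T ~ Lognormal(μ,σ) then ln T ~ Normal(μ,σ), so the p-quantile of ln T is μ + z_p·σ.
ln(8.77) = 2.171 and ln(27) = 3.296; z_{0.18} = -0.9154, z_{0.94} = 1.555.
σ = (3.296 − 2.171)/(1.555 − (-0.9154)) = 0.455.
μ = 2.171 − (-0.9154)·0.455 = 2.588.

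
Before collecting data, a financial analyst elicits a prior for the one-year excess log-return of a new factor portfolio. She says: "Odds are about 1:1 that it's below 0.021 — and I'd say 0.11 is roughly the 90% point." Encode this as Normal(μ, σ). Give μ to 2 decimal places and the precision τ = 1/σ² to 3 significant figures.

μ = 0.02, τ = 207

The p-quantile of Normal(μ,σ) is μ + z_p·σ, with z_{0.5} = 0 and z_{0.9} = 1.282.
Eliminate σ: μ = (z₂·x₁ − z₁·x₂)/(z₂ − z₁) = (1.282·0.021 − (0)·0.11)/1.282 = 0.02.
Then σ = (x₂ − x₁)/(z₂ − z₁) = (0.11 − 0.021)/1.282 = 0.07.
Precision τ = 1/σ² = 1/0.06945² = 207.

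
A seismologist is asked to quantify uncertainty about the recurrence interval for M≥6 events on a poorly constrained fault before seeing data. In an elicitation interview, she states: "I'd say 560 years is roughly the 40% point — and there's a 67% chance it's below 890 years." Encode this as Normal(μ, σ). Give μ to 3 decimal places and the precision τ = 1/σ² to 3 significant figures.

For Normal(μ,σ), the p-quantile is μ + z_p·σ. Here z_{0.4} = -0.2533, z_{0.67} = 0.4399.
So 560 = μ − 0.2533σ and 890 = μ + 0.4399σ.
Subtracting: σ = (890 − 560)/(0.4399 − (-0.2533)) = 476.012.
Then μ = 560 − (-0.2533)·476.012 = 680.596.
Precision τ = 1/σ² = 1/476² = 4.41e-06.

μ = 680.596, τ = 4.41e-06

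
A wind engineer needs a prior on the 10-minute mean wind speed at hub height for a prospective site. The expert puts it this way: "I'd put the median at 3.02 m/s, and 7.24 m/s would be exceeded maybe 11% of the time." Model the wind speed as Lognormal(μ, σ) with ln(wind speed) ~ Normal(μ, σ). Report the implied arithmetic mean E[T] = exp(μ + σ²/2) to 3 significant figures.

If T ~ Lognormal(μ,σ) then ln T ~ Normal(μ,σ), so the p-quantile of ln T is μ + z_p·σ.
ln(3.02) = 1.105 and ln(7.24) = 1.98; z_{0.5} = 0, z_{0.89} = 1.227.
σ = (1.98 − 1.105)/(1.227 − (0)) = 0.713.
μ = 1.105 − (0)·0.713 = 1.105.
E[T] = exp(μ + σ²/2) = exp(1.105 + 0.2541) = 3.89 m/s.

E[T] ≈ 3.89 m/s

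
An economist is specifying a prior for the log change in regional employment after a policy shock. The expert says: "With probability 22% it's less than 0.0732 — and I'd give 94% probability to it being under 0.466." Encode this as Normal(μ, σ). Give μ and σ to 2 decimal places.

μ = 0.20, σ = 0.17

The p-quantile of Normal(μ,σ) is μ + z_p·σ, with z_{0.22} = -0.7722 and z_{0.94} = 1.555.
Eliminate σ: μ = (z₂·x₁ − z₁·x₂)/(z₂ − z₁) = (1.555·0.0732 − (-0.7722)·0.466)/2.327 = 0.20.
Then σ = (x₂ − x₁)/(z₂ − z₁) = (0.466 − 0.0732)/2.327 = 0.17.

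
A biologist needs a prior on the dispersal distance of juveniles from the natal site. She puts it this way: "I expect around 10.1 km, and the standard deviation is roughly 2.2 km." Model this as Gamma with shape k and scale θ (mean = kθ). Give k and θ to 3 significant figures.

k ≈ 21.1, θ ≈ 0.479

For Gamma(k, scale θ): mean = kθ, variance = kθ², so CV = 1/√k.
CV = SD/mean = 2.2/10.1 = 0.2178, hence k = 1/CV² = 21.1.
Then θ = mean/k = 10.1/21.1 = 0.479.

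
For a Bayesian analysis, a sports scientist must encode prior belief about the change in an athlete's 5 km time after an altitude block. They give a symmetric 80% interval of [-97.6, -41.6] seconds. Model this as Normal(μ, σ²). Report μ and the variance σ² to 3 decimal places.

A symmetric 80% interval runs μ ± z·σ with z = 1.282.
Half-width = 28, so σ = 28/1.282 = 21.8485 and σ² = 477.358.
μ is the interval midpoint, -69.600.

μ = -69.600, σ² = 477.358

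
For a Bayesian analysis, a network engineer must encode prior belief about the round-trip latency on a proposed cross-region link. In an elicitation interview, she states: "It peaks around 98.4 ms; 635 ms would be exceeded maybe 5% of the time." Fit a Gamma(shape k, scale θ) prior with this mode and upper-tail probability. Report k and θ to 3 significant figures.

k ≈ 1.64, θ ≈ 153

Gamma(k,θ) with k>1 has mode (k−1)θ, so θ = 98.4/(k−1).
Need P(X < 635) = 0.95 with θ tied to k this way. Start at k = 2, θ = 98.4: P(X<635) ≈ 0.988.
Too high — lower k to spread out. Iterating converges to k ≈ 1.64.
Then θ = 98.4/(1.64−1) ≈ 153.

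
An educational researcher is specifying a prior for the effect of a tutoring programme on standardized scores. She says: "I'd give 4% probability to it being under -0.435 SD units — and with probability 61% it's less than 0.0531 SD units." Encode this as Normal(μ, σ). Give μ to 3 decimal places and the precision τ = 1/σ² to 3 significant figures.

For Normal(μ,σ), the p-quantile is μ + z_p·σ. Here z_{0.04} = -1.751, z_{0.61} = 0.2793.
So -0.435 = μ − 1.751σ and 0.0531 = μ + 0.2793σ.
Subtracting: σ = (0.0531 − -0.435)/(0.2793 − (-1.751)) = 0.240.
Then μ = -0.435 − (-1.751)·0.240 = -0.014.
Precision τ = 1/σ² = 1/0.2404² = 17.3.

μ = -0.014, τ = 17.3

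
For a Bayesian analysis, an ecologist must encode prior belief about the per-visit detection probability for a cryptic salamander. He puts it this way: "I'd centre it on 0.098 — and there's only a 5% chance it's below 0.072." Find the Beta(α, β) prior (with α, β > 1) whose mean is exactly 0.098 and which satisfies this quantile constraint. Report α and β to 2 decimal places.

α ≈ 30.84, β ≈ 283.88

With mean 0.098 fixed, write α = 0.098s, β = 0.902s where s = α+β.
Need P(θ < 0.072) = 0.05 under Beta(0.098s, 0.902s). Normal approximation: (q−m)/√(m(1−m)/s) ≈ z_{0.05} = -1.64, so s ≈ 0.098·0.902·(-1.64)²/(0.072−0.098)² = 353.8.
At s = 353.8: P(θ<0.072) ≈ 0.040. Adjusting to match 0.05 gives s ≈ 314.72.
So α = 0.098·314.72 ≈ 30.84, β = 0.902·314.72 ≈ 283.88.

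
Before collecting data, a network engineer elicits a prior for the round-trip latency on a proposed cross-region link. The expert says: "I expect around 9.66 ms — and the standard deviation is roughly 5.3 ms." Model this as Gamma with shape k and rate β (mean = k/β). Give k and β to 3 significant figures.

For Gamma(k, rate β): mean = k/β, variance = k/β², so CV = 1/√k.
CV = SD/mean = 5.3/9.66 = 0.5487, hence k = 1/CV² = 3.32.
Then β = k/mean = 3.32/9.66 = 0.344.

k ≈ 3.32, β ≈ 0.344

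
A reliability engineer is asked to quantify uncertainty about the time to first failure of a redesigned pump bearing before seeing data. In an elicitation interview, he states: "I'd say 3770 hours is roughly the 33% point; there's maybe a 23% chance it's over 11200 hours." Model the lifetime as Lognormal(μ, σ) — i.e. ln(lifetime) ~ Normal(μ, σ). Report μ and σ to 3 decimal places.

μ ≈ 8.641, σ ≈ 0.924

If T ~ Lognormal(μ,σ) then ln T ~ Normal(μ,σ), so the p-quantile of ln T is μ + z_p·σ.
ln(3770) = 8.235 and ln(11200) = 9.324; z_{0.33} = -0.4399, z_{0.77} = 0.7388.
σ = (9.324 − 8.235)/(0.7388 − (-0.4399)) = 0.924.
μ = 8.235 − (-0.4399)·0.924 = 8.641.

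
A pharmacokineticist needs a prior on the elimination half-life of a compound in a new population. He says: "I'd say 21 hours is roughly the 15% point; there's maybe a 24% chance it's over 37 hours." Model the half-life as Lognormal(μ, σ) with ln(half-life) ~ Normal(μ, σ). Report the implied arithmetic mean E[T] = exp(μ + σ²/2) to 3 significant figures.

E[T] ≈ 31 hours

If T ~ Lognormal(μ,σ) then ln T ~ Normal(μ,σ), so the p-quantile of ln T is μ + z_p·σ.
ln(21) = 3.045 and ln(37) = 3.611; z_{0.15} = -1.036, z_{0.76} = 0.7063.
σ = (3.611 − 3.045)/(0.7063 − (-1.036)) = 0.325.
μ = 3.045 − (-1.036)·0.325 = 3.381.
E[T] = exp(μ + σ²/2) = exp(3.381 + 0.0528) = 31 hours.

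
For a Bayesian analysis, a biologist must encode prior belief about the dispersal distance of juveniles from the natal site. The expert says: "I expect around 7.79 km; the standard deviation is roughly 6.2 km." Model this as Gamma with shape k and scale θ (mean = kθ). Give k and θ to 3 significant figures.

For Gamma(k, scale θ): mean = kθ, variance = kθ², so CV = 1/√k.
CV = SD/mean = 6.2/7.79 = 0.7959, hence k = 1/CV² = 1.58.
Then θ = mean/k = 7.79/1.58 = 4.93.

k ≈ 1.58, θ ≈ 4.93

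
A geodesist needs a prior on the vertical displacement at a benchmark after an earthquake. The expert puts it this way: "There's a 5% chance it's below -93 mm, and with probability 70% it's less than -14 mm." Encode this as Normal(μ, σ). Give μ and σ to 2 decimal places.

For Normal(μ,σ), the p-quantile is μ + z_p·σ. Here z_{0.05} = -1.645, z_{0.7} = 0.5244.
So -93 = μ − 1.645σ and -14 = μ + 0.5244σ.
Subtracting: σ = (-14 − -93)/(0.5244 − (-1.645)) = 36.42.
Then μ = -93 − (-1.645)·36.42 = -33.10.

μ = -33.10, σ = 36.42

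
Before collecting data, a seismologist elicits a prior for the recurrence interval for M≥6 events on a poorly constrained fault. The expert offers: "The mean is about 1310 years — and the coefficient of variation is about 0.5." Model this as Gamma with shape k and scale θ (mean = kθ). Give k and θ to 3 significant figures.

For Gamma(k, scale θ): mean = kθ, variance = kθ², so CV = 1/√k.
CV = 0.5, hence k = 1/CV² = 4.
Then θ = mean/k = 1310/4 = 328.

k ≈ 4, θ ≈ 328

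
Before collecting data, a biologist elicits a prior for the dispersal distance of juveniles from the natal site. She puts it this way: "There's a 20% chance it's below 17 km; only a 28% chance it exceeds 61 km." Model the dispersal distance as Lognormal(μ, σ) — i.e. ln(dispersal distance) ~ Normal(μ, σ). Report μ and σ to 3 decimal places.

If T ~ Lognormal(μ,σ) then ln T ~ Normal(μ,σ), so the p-quantile of ln T is μ + z_p·σ.
ln(17) = 2.833 and ln(61) = 4.111; z_{0.2} = -0.8416, z_{0.72} = 0.5828.
σ = (4.111 − 2.833)/(0.5828 − (-0.8416)) = 0.897.
μ = 2.833 − (-0.8416)·0.897 = 3.588.

μ ≈ 3.588, σ ≈ 0.897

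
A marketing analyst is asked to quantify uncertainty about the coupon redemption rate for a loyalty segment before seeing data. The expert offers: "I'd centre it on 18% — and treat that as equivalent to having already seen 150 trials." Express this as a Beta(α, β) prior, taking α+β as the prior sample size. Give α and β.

Under the effective-sample-size interpretation, Beta(α, β) has prior mean α/(α+β) and prior sample size α+β.
So α+β = 150 and α/(α+β) = 0.18, giving α = 0.18·150 = 27 and β = 150 − 27 = 123.

α = 27, β = 123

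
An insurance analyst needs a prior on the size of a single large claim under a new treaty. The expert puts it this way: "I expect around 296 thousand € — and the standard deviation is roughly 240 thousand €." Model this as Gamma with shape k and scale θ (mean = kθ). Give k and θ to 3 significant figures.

For Gamma(k, scale θ): mean = kθ, variance = kθ², so CV = 1/√k.
CV = SD/mean = 240/296 = 0.8108, hence k = 1/CV² = 1.52.
Then θ = mean/k = 296/1.52 = 195.

k ≈ 1.52, θ ≈ 195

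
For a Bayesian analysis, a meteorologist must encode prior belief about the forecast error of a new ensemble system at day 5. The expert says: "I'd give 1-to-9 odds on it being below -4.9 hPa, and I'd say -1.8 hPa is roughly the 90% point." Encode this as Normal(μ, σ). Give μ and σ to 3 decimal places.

μ = -3.350, σ = 1.209

The p-quantile of Normal(μ,σ) is μ + z_p·σ, with z_{0.1} = -1.282 and z_{0.9} = 1.282.
Eliminate σ: μ = (z₂·x₁ − z₁·x₂)/(z₂ − z₁) = (1.282·-4.9 − (-1.282)·-1.8)/2.563 = -3.350.
Then σ = (x₂ − x₁)/(z₂ − z₁) = (-1.8 − -4.9)/2.563 = 1.209.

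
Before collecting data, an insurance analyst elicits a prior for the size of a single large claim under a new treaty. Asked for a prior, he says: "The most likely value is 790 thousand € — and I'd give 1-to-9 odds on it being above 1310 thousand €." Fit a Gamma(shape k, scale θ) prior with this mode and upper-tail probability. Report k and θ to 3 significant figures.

Gamma(k,θ) with k>1 has mode (k−1)θ, so θ = 790/(k−1).
Need P(X < 1310) = 0.9 with θ tied to k this way. Start at k = 2, θ = 790: P(X<1310) ≈ 0.494.
Too low — raise k to concentrate. Iterating converges to k ≈ 8.38.
Then θ = 790/(8.38−1) ≈ 107.

k ≈ 8.38, θ ≈ 107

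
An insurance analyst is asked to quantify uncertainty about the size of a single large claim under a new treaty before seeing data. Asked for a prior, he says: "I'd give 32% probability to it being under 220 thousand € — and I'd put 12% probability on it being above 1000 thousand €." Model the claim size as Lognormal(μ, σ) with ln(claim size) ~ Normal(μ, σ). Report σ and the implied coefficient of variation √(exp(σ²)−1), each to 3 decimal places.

σ ≈ 0.922, CV ≈ 1.157

If T ~ Lognormal(μ,σ) then ln T ~ Normal(μ,σ), so the p-quantile of ln T is μ + z_p·σ.
ln(220) = 5.394 and ln(1000) = 6.908; z_{0.32} = -0.4677, z_{0.88} = 1.175.
σ = (6.908 − 5.394)/(1.175 − (-0.4677)) = 0.922.
μ = 5.394 − (-0.4677)·0.922 = 5.825.
CV = √(exp(σ²)−1) = √(exp(0.8496)−1) = 1.157.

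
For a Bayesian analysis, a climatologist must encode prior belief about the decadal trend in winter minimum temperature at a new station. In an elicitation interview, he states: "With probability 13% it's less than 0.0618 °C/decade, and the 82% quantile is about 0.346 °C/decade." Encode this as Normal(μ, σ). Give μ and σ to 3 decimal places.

The p-quantile of Normal(μ,σ) is μ + z_p·σ, with z_{0.13} = -1.126 and z_{0.82} = 0.9154.
Eliminate σ: μ = (z₂·x₁ − z₁·x₂)/(z₂ − z₁) = (0.9154·0.0618 − (-1.126)·0.346)/2.042 = 0.219.
Then σ = (x₂ − x₁)/(z₂ − z₁) = (0.346 − 0.0618)/2.042 = 0.139.

μ = 0.219, σ = 0.139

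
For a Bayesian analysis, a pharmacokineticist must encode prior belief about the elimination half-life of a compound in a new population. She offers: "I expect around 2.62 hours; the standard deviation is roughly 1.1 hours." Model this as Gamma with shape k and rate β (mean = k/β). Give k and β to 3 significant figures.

k ≈ 5.67, β ≈ 2.17

For Gamma(k, rate β): mean = k/β, variance = k/β², so CV = 1/√k.
CV = SD/mean = 1.1/2.62 = 0.4198, hence k = 1/CV² = 5.67.
Then β = k/mean = 5.67/2.62 = 2.17.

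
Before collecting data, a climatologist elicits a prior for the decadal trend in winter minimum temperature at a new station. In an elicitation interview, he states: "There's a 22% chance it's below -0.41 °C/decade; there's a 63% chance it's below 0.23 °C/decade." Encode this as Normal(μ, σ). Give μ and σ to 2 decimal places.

For Normal(μ,σ), the p-quantile is μ + z_p·σ. Here z_{0.22} = -0.7722, z_{0.63} = 0.3319.
So -0.41 = μ − 0.7722σ and 0.23 = μ + 0.3319σ.
Subtracting: σ = (0.23 − -0.41)/(0.3319 − (-0.7722)) = 0.58.
Then μ = -0.41 − (-0.7722)·0.58 = 0.04.

μ = 0.04, σ = 0.58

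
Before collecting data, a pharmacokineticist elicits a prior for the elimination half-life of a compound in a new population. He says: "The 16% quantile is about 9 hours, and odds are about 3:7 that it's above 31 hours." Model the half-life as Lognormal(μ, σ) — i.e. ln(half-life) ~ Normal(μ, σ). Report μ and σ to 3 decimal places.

If T ~ Lognormal(μ,σ) then ln T ~ Normal(μ,σ), so the p-quantile of ln T is μ + z_p·σ.
ln(9) = 2.197 and ln(31) = 3.434; z_{0.16} = -0.9945, z_{0.7} = 0.5244.
σ = (3.434 − 2.197)/(0.5244 − (-0.9945)) = 0.814.
μ = 2.197 − (-0.9945)·0.814 = 3.007.

μ ≈ 3.007, σ ≈ 0.814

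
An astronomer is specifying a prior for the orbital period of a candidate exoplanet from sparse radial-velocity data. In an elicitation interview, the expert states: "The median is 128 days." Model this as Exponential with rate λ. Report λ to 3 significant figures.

λ ≈ 0.00542

Exponential median = ln 2 / λ, so λ = ln 2 / 128.0 = 0.00542.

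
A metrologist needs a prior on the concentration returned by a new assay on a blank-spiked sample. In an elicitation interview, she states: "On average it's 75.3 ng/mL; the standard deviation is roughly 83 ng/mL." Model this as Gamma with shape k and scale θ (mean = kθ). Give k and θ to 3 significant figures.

k ≈ 0.823, θ ≈ 91.5

For Gamma(k, scale θ): mean = kθ, variance = kθ², so CV = 1/√k.
CV = SD/mean = 83/75.3 = 1.102, hence k = 1/CV² = 0.823.
Then θ = mean/k = 75.3/0.823 = 91.5.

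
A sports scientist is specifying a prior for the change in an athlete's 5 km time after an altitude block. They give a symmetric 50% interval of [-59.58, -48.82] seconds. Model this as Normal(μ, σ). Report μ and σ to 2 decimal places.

μ = -54.20, σ = 7.98

A symmetric 50% interval runs μ ± z·σ with z = 0.6745.
Half-width = 5.38, so σ = 5.38/0.6745 = 7.98.
μ is the interval midpoint, -54.20.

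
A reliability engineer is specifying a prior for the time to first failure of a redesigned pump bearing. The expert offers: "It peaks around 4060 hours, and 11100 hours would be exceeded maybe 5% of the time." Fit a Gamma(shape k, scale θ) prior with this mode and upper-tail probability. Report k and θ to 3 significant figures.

Gamma(k,θ) with k>1 has mode (k−1)θ, so θ = 4060/(k−1).
Need P(X < 11100) = 0.95 with θ tied to k this way. Start at k = 2, θ = 4060: P(X<11100) ≈ 0.757.
Too low — raise k to concentrate. Iterating converges to k ≈ 3.65.
Then θ = 4060/(3.65−1) ≈ 1530.

k ≈ 3.65, θ ≈ 1530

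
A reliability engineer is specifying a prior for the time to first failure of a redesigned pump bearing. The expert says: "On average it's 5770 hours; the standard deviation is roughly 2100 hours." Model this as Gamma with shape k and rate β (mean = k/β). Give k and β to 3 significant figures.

For Gamma(k, rate β): mean = k/β, variance = k/β², so CV = 1/√k.
CV = SD/mean = 2100/5770 = 0.364, hence k = 1/CV² = 7.55.
Then β = k/mean = 7.55/5770 = 0.00131.

k ≈ 7.55, β ≈ 0.00131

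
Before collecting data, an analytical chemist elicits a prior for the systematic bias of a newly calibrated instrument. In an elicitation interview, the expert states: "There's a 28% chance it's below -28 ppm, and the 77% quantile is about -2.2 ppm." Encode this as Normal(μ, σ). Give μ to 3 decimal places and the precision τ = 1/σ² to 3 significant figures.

The p-quantile of Normal(μ,σ) is μ + z_p·σ, with z_{0.28} = -0.5828 and z_{0.77} = 0.7388.
Eliminate σ: μ = (z₂·x₁ − z₁·x₂)/(z₂ − z₁) = (0.7388·-28 − (-0.5828)·-2.2)/1.322 = -16.623.
Then σ = (x₂ − x₁)/(z₂ − z₁) = (-2.2 − -28)/1.322 = 19.520.
Precision τ = 1/σ² = 1/19.52² = 0.00262.

μ = -16.623, τ = 0.00262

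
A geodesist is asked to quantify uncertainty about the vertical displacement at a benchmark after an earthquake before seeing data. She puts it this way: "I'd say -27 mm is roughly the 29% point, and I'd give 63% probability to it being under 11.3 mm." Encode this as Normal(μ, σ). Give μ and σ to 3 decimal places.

For Normal(μ,σ), the p-quantile is μ + z_p·σ. Here z_{0.29} = -0.5534, z_{0.63} = 0.3319.
So -27 = μ − 0.5534σ and 11.3 = μ + 0.3319σ.
Subtracting: σ = (11.3 − -27)/(0.3319 − (-0.5534)) = 43.265.
Then μ = -27 − (-0.5534)·43.265 = -3.058.

μ = -3.058, σ = 43.265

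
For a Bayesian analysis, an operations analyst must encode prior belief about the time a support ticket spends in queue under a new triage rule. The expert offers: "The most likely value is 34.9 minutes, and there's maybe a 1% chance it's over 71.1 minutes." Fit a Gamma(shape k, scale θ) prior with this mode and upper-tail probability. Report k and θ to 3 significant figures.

Gamma(k,θ) with k>1 has mode (k−1)θ, so θ = 34.9/(k−1).
Need P(X < 71.1) = 0.99 with θ tied to k this way. Start at k = 2, θ = 34.9: P(X<71.1) ≈ 0.604.
Too low — raise k to concentrate. Iterating converges to k ≈ 10.7.
Then θ = 34.9/(10.7−1) ≈ 3.61.

k ≈ 10.7, θ ≈ 3.61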